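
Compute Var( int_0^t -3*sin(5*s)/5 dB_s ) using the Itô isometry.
Var = 9*t/50 - 9*sin(10*t)/500

The Itô integral of a deterministic integrand f(s) has mean 0 because each increment f(s) * (B_{s+ds} - B_s) has mean 0. By the Itô isometry:
  Var( int_0^t f(s) dB_s ) = E[ (int_0^t f(s) dB_s)^2 ] = int_0^t f(s)^2 ds.
Here f(s) = -3*sin(5*s)/5, so f(s)^2 = 9*sin(5*s)^2/25. Integrate:
  int_0^t (9*sin(5*s)^2/25) ds = 9*t/50 - 9*sin(10*t)/500.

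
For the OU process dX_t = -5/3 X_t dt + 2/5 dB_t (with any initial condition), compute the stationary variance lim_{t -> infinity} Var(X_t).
lim Var(X_t) = 6/125

The OU SDE dX = -theta X dt + sigma dB admits the integrating factor exp(theta t): d(exp(theta t) X_t) = sigma exp(theta t) dB_t. Integrating from 0 to t gives X_t = x_0 * exp(-theta t) + sigma * int_0^t exp(-theta (t-s)) dB_s for any initial x_0. The Itô integral has variance (by the Itô isometry) sigma^2 * int_0^t exp(-2 theta (t - s)) ds = sigma^2 * (1 - exp(-2 theta t)) / (2 theta), independent of x_0.
With theta = 5/3, sigma = 2/5:
  Var(X_t) = (2/5)^2 * (1 - exp(-2*5/3 t)) / (2 * 5/3) = 6/125 - 6*exp(-10*t/3)/125.
As t -> infinity, exp(-2*5/3 t) -> 0, so the stationary variance is sigma^2 / (2 theta) = 6/125.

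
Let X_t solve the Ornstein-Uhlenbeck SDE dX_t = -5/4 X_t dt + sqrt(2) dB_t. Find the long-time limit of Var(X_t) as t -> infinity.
lim Var(X_t) = 4/5

The OU SDE dX = -theta X dt + sigma dB admits the integrating factor exp(theta t): d(exp(theta t) X_t) = sigma exp(theta t) dB_t. Integrating from 0 to t gives X_t = x_0 * exp(-theta t) + sigma * int_0^t exp(-theta (t-s)) dB_s for any initial x_0. The Itô integral has variance (by the Itô isometry) sigma^2 * int_0^t exp(-2 theta (t - s)) ds = sigma^2 * (1 - exp(-2 theta t)) / (2 theta), independent of x_0.
With theta = 5/4, sigma = sqrt(2):
  Var(X_t) = (sqrt(2))^2 * (1 - exp(-2*5/4 t)) / (2 * 5/4) = 4/5 - 4*exp(-5*t/2)/5.
As t -> infinity, exp(-2*5/4 t) -> 0, so the stationary variance is sigma^2 / (2 theta) = 4/5.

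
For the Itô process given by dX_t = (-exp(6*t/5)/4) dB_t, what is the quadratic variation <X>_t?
<X>_t = 5*exp(12*t/5)/192 - 5/192

For an Itô process dX_t = a(t) dt + b(t) dB_t, the quadratic variation is <X>_t = int_0^t b(s)^2 ds (the drift term does not contribute). Here b(s) = -exp(6*s/5)/4, so
  b(s)^2 = exp(12*s/5)/16.
Integrating from 0 to t:
  <X>_t = int_0^t (exp(12*s/5)/16) ds = 5*exp(12*t/5)/192 - 5/192.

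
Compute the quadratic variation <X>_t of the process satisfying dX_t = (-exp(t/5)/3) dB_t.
<X>_t = 5*exp(2*t/5)/18 - 5/18

For an Itô process dX_t = a(t) dt + b(t) dB_t, the quadratic variation is <X>_t = int_0^t b(s)^2 ds (the drift term does not contribute). Here b(s) = -exp(s/5)/3, so
  b(s)^2 = exp(2*s/5)/9.
Integrating from 0 to t:
  <X>_t = int_0^t (exp(2*s/5)/9) ds = 5*exp(2*t/5)/18 - 5/18.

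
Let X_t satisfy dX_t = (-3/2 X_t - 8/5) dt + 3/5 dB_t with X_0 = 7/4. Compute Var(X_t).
Var(X_t) = 3/25 - 3*exp(-3*t)/25

The variance V(t) = Var(X_t) satisfies V'(t) = 2 a V(t) + c^2 with V(0) = 0 (drift coefficient is linear in X, diffusion is constant). With a = -3/2, c = 3/5, the solution is
  V(t) = (c^2 / (2 a)) * (exp(2 a t) - 1)
       = ((3/5)^2 / (2*(-3/2))) * (exp((-3) t) - 1)
       = 3/25 - 3*exp(-3*t)/25.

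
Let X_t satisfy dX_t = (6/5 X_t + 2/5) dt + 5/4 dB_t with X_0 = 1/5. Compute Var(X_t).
Var(X_t) = 125*exp(12*t/5)/192 - 125/192

The variance V(t) = Var(X_t) satisfies V'(t) = 2 a V(t) + c^2 with V(0) = 0 (drift coefficient is linear in X, diffusion is constant). With a = 6/5, c = 5/4, the solution is
  V(t) = (c^2 / (2 a)) * (exp(2 a t) - 1)
       = ((5/4)^2 / (2*(6/5))) * (exp((12/5) t) - 1)
       = 125*exp(12*t/5)/192 - 125/192.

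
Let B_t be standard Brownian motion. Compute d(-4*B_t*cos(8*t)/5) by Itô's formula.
d(-4*B_t*cos(8*t)/5) = (32*B_t*sin(8*t)/5) dt + (-4*cos(8*t)/5) dB_t

Itô's formula for f(t, x): d f(t, B_t) = (f_t + (1/2) f_xx) dt + f_x dB_t. Compute partials of f(t, x) = -4*x*cos(8*t)/5:
  f_t(t,x)  = 32*x*sin(8*t)/5
  f_x(t,x)  = -4*cos(8*t)/5
  f_xx(t,x) = 0
Assemble drift = f_t + (1/2) f_xx = 32*x*sin(8*t)/5 and diffusion = f_x = -4*cos(8*t)/5. Substituting x = B_t:
  d(-4*B_t*cos(8*t)/5) = (32*B_t*sin(8*t)/5) dt + (-4*cos(8*t)/5) dB_t.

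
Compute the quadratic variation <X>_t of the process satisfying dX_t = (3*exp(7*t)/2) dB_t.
<X>_t = 9*exp(14*t)/56 - 9/56

For an Itô process dX_t = a(t) dt + b(t) dB_t, the quadratic variation is <X>_t = int_0^t b(s)^2 ds (the drift term does not contribute). Here b(s) = 3*exp(7*s)/2, so
  b(s)^2 = 9*exp(14*s)/4.
Integrating from 0 to t:
  <X>_t = int_0^t (9*exp(14*s)/4) ds = 9*exp(14*t)/56 - 9/56.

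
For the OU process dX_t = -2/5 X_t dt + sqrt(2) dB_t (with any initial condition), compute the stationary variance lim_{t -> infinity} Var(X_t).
lim Var(X_t) = 5/2

The OU SDE dX = -theta X dt + sigma dB admits the integrating factor exp(theta t): d(exp(theta t) X_t) = sigma exp(theta t) dB_t. Integrating from 0 to t gives X_t = x_0 * exp(-theta t) + sigma * int_0^t exp(-theta (t-s)) dB_s for any initial x_0. The Itô integral has variance (by the Itô isometry) sigma^2 * int_0^t exp(-2 theta (t - s)) ds = sigma^2 * (1 - exp(-2 theta t)) / (2 theta), independent of x_0.
With theta = 2/5, sigma = sqrt(2):
  Var(X_t) = (sqrt(2))^2 * (1 - exp(-2*2/5 t)) / (2 * 2/5) = 5/2 - 5*exp(-4*t/5)/2.
As t -> infinity, exp(-2*2/5 t) -> 0, so the stationary variance is sigma^2 / (2 theta) = 5/2.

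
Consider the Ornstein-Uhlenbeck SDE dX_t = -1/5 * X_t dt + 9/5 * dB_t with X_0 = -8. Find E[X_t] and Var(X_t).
E[X_t] = -8*exp(-t/5); Var(X_t) = 81/10 - 81*exp(-2*t/5)/10

The OU SDE dX = -theta X dt + sigma dB admits the integrating factor exp(theta t): d(exp(theta t) X_t) = sigma exp(theta t) dB_t. Integrating from 0 to t:
  X_t = x_0 * exp(-theta t) + sigma * int_0^t exp(-theta (t-s)) dB_s.
The Itô integral has mean 0 and (by the Itô isometry) variance sigma^2 * int_0^t exp(-2 theta (t - s)) ds = sigma^2 * (1 - exp(-2 theta t)) / (2 theta).
With theta = 1/5, sigma = 9/5, x_0 = -8:
  E[X_t] = -8 * exp(-1/5 t) = -8*exp(-t/5)
  Var(X_t) = (9/5)^2 * (1 - exp(-2*1/5 t)) / (2 * 1/5) = 81/10 - 81*exp(-2*t/5)/10.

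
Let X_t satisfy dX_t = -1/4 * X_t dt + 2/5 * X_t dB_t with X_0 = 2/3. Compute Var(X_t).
Var(X_t) = (4*exp(4*t/25) - 4)*exp(-t/2)/9

For GBM dX = mu X dt + sigma X dB with X_0 = x_0, apply Itô to Y = log X: dY = (mu - sigma^2/2) dt + sigma dB, so Y_t = log(x_0) + (mu - sigma^2/2) t + sigma B_t and hence X_t = x_0 * exp((mu - sigma^2/2) t + sigma B_t).
With mu = -1/4, sigma = 2/5, x_0 = 2/3, this gives:
  X_t = 2/3 * exp((-33/100) * t + (2/5) * B_t).
Since sigma*B_t ~ Normal(0, sigma^2 t), E[exp(sigma*B_t)] = exp(sigma^2 t / 2); so E[X_t] = x_0 * exp((mu - sigma^2/2) t) * exp(sigma^2 t / 2) = x_0 * exp(mu t) = 2*exp(-t/4)/3.
Var(X_t) = E[X_t^2] - (E[X_t])^2 = x_0^2 * exp(2 mu t) * (exp(sigma^2 t) - 1) = (4*exp(4*t/25) - 4)*exp(-t/2)/9.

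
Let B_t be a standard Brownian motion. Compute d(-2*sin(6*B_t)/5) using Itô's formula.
d(-2*sin(6*B_t)/5) = (36*sin(6*B_t)/5) dt + (-12*cos(6*B_t)/5) dB_t

Itô's formula for f(B_t) gives d f(B_t) = f'(B_t) dB_t + (1/2) f''(B_t) dt. Compute derivatives of f(x) = -2*sin(6*x)/5:
  f'(x)  = -12*cos(6*x)/5
  f''(x) = 72*sin(6*x)/5
Substitute x = B_t and multiply the f'' term by 1/2:
  drift     = (1/2) * (72*sin(6*x)/5) evaluated at B_t = 36*sin(6*B_t)/5
  diffusion = (-12*cos(6*x)/5) evaluated at B_t = -12*cos(6*B_t)/5
Therefore d(-2*sin(6*B_t)/5) = (36*sin(6*B_t)/5) dt + (-12*cos(6*B_t)/5) dB_t.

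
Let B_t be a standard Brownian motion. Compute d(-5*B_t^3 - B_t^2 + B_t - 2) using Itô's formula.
d(-5*B_t^3 - B_t^2 + B_t - 2) = (-15*B_t - 1) dt + (-15*B_t^2 - 2*B_t + 1) dB_t

Itô's formula for f(B_t) gives d f(B_t) = f'(B_t) dB_t + (1/2) f''(B_t) dt. Compute derivatives of f(x) = -5*x^3 - x^2 + x - 2:
  f'(x)  = -15*x^2 - 2*x + 1
  f''(x) = -30*x - 2
Substitute x = B_t and multiply the f'' term by 1/2:
  drift     = (1/2) * (-30*x - 2) evaluated at B_t = -15*B_t - 1
  diffusion = (-15*x^2 - 2*x + 1) evaluated at B_t = -15*B_t^2 - 2*B_t + 1
Therefore d(-5*B_t^3 - B_t^2 + B_t - 2) = (-15*B_t - 1) dt + (-15*B_t^2 - 2*B_t + 1) dB_t.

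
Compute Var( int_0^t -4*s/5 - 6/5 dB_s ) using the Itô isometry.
Var = 4*t*(4*t^2 + 18*t + 27)/75

The Itô integral of a deterministic integrand f(s) has mean 0 because each increment f(s) * (B_{s+ds} - B_s) has mean 0. By the Itô isometry:
  Var( int_0^t f(s) dB_s ) = E[ (int_0^t f(s) dB_s)^2 ] = int_0^t f(s)^2 ds.
Here f(s) = -4*s/5 - 6/5, so f(s)^2 = 4*(2*s + 3)^2/25. Integrate:
  int_0^t (4*(2*s + 3)^2/25) ds = 4*t*(4*t^2 + 18*t + 27)/75.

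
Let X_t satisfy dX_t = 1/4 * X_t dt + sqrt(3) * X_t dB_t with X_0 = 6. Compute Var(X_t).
Var(X_t) = 36*(exp(3*t) - 1)*exp(t/2)

For GBM dX = mu X dt + sigma X dB with X_0 = x_0, apply Itô to Y = log X: dY = (mu - sigma^2/2) dt + sigma dB, so Y_t = log(x_0) + (mu - sigma^2/2) t + sigma B_t and hence X_t = x_0 * exp((mu - sigma^2/2) t + sigma B_t).
With mu = 1/4, sigma = sqrt(3), x_0 = 6, this gives:
  X_t = 6 * exp((-5/4) * t + (sqrt(3)) * B_t).
Since sigma*B_t ~ Normal(0, sigma^2 t), E[exp(sigma*B_t)] = exp(sigma^2 t / 2); so E[X_t] = x_0 * exp((mu - sigma^2/2) t) * exp(sigma^2 t / 2) = x_0 * exp(mu t) = 6*exp(t/4).
Var(X_t) = E[X_t^2] - (E[X_t])^2 = x_0^2 * exp(2 mu t) * (exp(sigma^2 t) - 1) = 36*(exp(3*t) - 1)*exp(t/2).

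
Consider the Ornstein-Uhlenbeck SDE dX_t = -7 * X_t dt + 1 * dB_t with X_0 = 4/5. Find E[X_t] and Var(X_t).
E[X_t] = 4*exp(-7*t)/5; Var(X_t) = 1/14 - exp(-14*t)/14

The OU SDE dX = -theta X dt + sigma dB admits the integrating factor exp(theta t): d(exp(theta t) X_t) = sigma exp(theta t) dB_t. Integrating from 0 to t:
  X_t = x_0 * exp(-theta t) + sigma * int_0^t exp(-theta (t-s)) dB_s.
The Itô integral has mean 0 and (by the Itô isometry) variance sigma^2 * int_0^t exp(-2 theta (t - s)) ds = sigma^2 * (1 - exp(-2 theta t)) / (2 theta).
With theta = 7, sigma = 1, x_0 = 4/5:
  E[X_t] = 4/5 * exp(-7 t) = 4*exp(-7*t)/5
  Var(X_t) = (1)^2 * (1 - exp(-2*7 t)) / (2 * 7) = 1/14 - exp(-14*t)/14.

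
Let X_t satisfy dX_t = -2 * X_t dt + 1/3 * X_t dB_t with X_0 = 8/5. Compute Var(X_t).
Var(X_t) = (64*exp(t/9) - 64)*exp(-4*t)/25

For GBM dX = mu X dt + sigma X dB with X_0 = x_0, apply Itô to Y = log X: dY = (mu - sigma^2/2) dt + sigma dB, so Y_t = log(x_0) + (mu - sigma^2/2) t + sigma B_t and hence X_t = x_0 * exp((mu - sigma^2/2) t + sigma B_t).
With mu = -2, sigma = 1/3, x_0 = 8/5, this gives:
  X_t = 8/5 * exp((-37/18) * t + (1/3) * B_t).
Since sigma*B_t ~ Normal(0, sigma^2 t), E[exp(sigma*B_t)] = exp(sigma^2 t / 2); so E[X_t] = x_0 * exp((mu - sigma^2/2) t) * exp(sigma^2 t / 2) = x_0 * exp(mu t) = 8*exp(-2*t)/5.
Var(X_t) = E[X_t^2] - (E[X_t])^2 = x_0^2 * exp(2 mu t) * (exp(sigma^2 t) - 1) = (64*exp(t/9) - 64)*exp(-4*t)/25.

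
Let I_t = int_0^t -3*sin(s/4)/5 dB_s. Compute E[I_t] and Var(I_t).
E[I_t] = 0; Var(I_t) = 9*t/50 - 9*sin(t/2)/25

The Itô integral of a deterministic integrand f(s) has mean 0 because each increment f(s) * (B_{s+ds} - B_s) has mean 0. By the Itô isometry:
  Var( int_0^t f(s) dB_s ) = E[ (int_0^t f(s) dB_s)^2 ] = int_0^t f(s)^2 ds.
Here f(s) = -3*sin(s/4)/5, so f(s)^2 = 9*sin(s/4)^2/25. Integrate:
  int_0^t (9*sin(s/4)^2/25) ds = 9*t/50 - 9*sin(t/2)/25.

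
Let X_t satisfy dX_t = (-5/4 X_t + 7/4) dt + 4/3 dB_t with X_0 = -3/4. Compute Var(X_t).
Var(X_t) = 32/45 - 32*exp(-5*t/2)/45

The variance V(t) = Var(X_t) satisfies V'(t) = 2 a V(t) + c^2 with V(0) = 0 (drift coefficient is linear in X, diffusion is constant). With a = -5/4, c = 4/3, the solution is
  V(t) = (c^2 / (2 a)) * (exp(2 a t) - 1)
       = ((4/3)^2 / (2*(-5/4))) * (exp((-5/2) t) - 1)
       = 32/45 - 32*exp(-5*t/2)/45.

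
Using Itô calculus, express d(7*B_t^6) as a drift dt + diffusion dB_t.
d(7*B_t^6) = (105*B_t^4) dt + (42*B_t^5) dB_t

Itô's formula for f(B_t) gives d f(B_t) = f'(B_t) dB_t + (1/2) f''(B_t) dt. Compute derivatives of f(x) = 7*x^6:
  f'(x)  = 42*x^5
  f''(x) = 210*x^4
Substitute x = B_t and multiply the f'' term by 1/2:
  drift     = (1/2) * (210*x^4) evaluated at B_t = 105*B_t^4
  diffusion = (42*x^5) evaluated at B_t = 42*B_t^5
Therefore d(7*B_t^6) = (105*B_t^4) dt + (42*B_t^5) dB_t.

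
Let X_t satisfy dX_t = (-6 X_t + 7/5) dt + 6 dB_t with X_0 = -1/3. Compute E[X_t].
E[X_t] = 7/30 - 17*exp(-6*t)/30

Taking expectations and using E[dB_t] = 0, the mean m(t) = E[X_t] satisfies the ODE m'(t) = a m(t) + b with m(0) = x_0. With a = -6, b = 7/5, x_0 = -1/3, the solution is
  m(t) = x_0 * exp(a t) + (b/a) * (exp(a t) - 1)
       = (-1/3) * exp((-6) t) + ((7/5)/(-6)) * (exp((-6) t) - 1)
       = 7/30 - 17*exp(-6*t)/30.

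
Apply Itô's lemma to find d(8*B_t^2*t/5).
d(8*B_t^2*t/5) = (8*B_t^2/5 + 8*t/5) dt + (16*B_t*t/5) dB_t

Itô's formula for f(t, x): d f(t, B_t) = (f_t + (1/2) f_xx) dt + f_x dB_t. Compute partials of f(t, x) = 8*t*x^2/5:
  f_t(t,x)  = 8*x^2/5
  f_x(t,x)  = 16*t*x/5
  f_xx(t,x) = 16*t/5
Assemble drift = f_t + (1/2) f_xx = 8*t/5 + 8*x^2/5 and diffusion = f_x = 16*t*x/5. Substituting x = B_t:
  d(8*B_t^2*t/5) = (8*B_t^2/5 + 8*t/5) dt + (16*B_t*t/5) dB_t.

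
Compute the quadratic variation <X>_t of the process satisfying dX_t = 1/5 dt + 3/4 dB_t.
<X>_t = 9*t/16

For an Itô process dX_t = a(t) dt + b(t) dB_t, the quadratic variation is <X>_t = int_0^t b(s)^2 ds (the drift term does not contribute). Here b(s) = 3/4, so
  b(s)^2 = 9/16.
Integrating from 0 to t:
  <X>_t = int_0^t (9/16) ds = 9*t/16.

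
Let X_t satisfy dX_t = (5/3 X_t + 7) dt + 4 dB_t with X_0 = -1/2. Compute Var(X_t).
Var(X_t) = 24*exp(10*t/3)/5 - 24/5

The variance V(t) = Var(X_t) satisfies V'(t) = 2 a V(t) + c^2 with V(0) = 0 (drift coefficient is linear in X, diffusion is constant). With a = 5/3, c = 4, the solution is
  V(t) = (c^2 / (2 a)) * (exp(2 a t) - 1)
       = (4^2 / (2*(5/3))) * (exp((10/3) t) - 1)
       = 24*exp(10*t/3)/5 - 24/5.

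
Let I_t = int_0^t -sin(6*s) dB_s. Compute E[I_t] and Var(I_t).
E[I_t] = 0; Var(I_t) = t/2 - sin(12*t)/24

The Itô integral of a deterministic integrand f(s) has mean 0 because each increment f(s) * (B_{s+ds} - B_s) has mean 0. By the Itô isometry:
  Var( int_0^t f(s) dB_s ) = E[ (int_0^t f(s) dB_s)^2 ] = int_0^t f(s)^2 ds.
Here f(s) = -sin(6*s), so f(s)^2 = sin(6*s)^2. Integrate:
  int_0^t (sin(6*s)^2) ds = t/2 - sin(12*t)/24.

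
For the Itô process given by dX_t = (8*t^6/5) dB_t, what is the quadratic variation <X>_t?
<X>_t = 64*t^13/325

For an Itô process dX_t = a(t) dt + b(t) dB_t, the quadratic variation is <X>_t = int_0^t b(s)^2 ds (the drift term does not contribute). Here b(s) = 8*s^6/5, so
  b(s)^2 = 64*s^12/25.
Integrating from 0 to t:
  <X>_t = int_0^t (64*s^12/25) ds = 64*t^13/325.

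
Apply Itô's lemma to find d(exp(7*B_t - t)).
d(exp(7*B_t - t)) = (47*exp(7*B_t - t)/2) dt + (7*exp(7*B_t - t)) dB_t

Itô's formula for f(t, x): d f(t, B_t) = (f_t + (1/2) f_xx) dt + f_x dB_t. Compute partials of f(t, x) = exp(-t + 7*x):
  f_t(t,x)  = -exp(-t + 7*x)
  f_x(t,x)  = 7*exp(-t + 7*x)
  f_xx(t,x) = 49*exp(-t + 7*x)
Assemble drift = f_t + (1/2) f_xx = 47*exp(-t + 7*x)/2 and diffusion = f_x = 7*exp(-t + 7*x). Substituting x = B_t:
  d(exp(7*B_t - t)) = (47*exp(7*B_t - t)/2) dt + (7*exp(7*B_t - t)) dB_t.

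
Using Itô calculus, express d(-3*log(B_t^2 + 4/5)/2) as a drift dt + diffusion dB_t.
d(-3*log(B_t^2 + 4/5)/2) = (15*(5*B_t^2 - 4)/(2*(5*B_t^2 + 4)^2)) dt + (-15*B_t/(5*B_t^2 + 4)) dB_t

Itô's formula for f(B_t) gives d f(B_t) = f'(B_t) dB_t + (1/2) f''(B_t) dt. Compute derivatives of f(x) = -3*log(x^2 + 4/5)/2:
  f'(x)  = -15*x/(5*x^2 + 4)
  f''(x) = 15*(5*x^2 - 4)/(5*x^2 + 4)^2
Substitute x = B_t and multiply the f'' term by 1/2:
  drift     = (1/2) * (15*(5*x^2 - 4)/(5*x^2 + 4)^2) evaluated at B_t = 15*(5*B_t^2 - 4)/(2*(5*B_t^2 + 4)^2)
  diffusion = (-15*x/(5*x^2 + 4)) evaluated at B_t = -15*B_t/(5*B_t^2 + 4)
Therefore d(-3*log(B_t^2 + 4/5)/2) = (15*(5*B_t^2 - 4)/(2*(5*B_t^2 + 4)^2)) dt + (-15*B_t/(5*B_t^2 + 4)) dB_t.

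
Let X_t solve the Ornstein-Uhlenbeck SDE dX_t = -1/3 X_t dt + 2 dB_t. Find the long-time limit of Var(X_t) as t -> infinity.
lim Var(X_t) = 6

The OU SDE dX = -theta X dt + sigma dB admits the integrating factor exp(theta t): d(exp(theta t) X_t) = sigma exp(theta t) dB_t. Integrating from 0 to t gives X_t = x_0 * exp(-theta t) + sigma * int_0^t exp(-theta (t-s)) dB_s for any initial x_0. The Itô integral has variance (by the Itô isometry) sigma^2 * int_0^t exp(-2 theta (t - s)) ds = sigma^2 * (1 - exp(-2 theta t)) / (2 theta), independent of x_0.
With theta = 1/3, sigma = 2:
  Var(X_t) = (2)^2 * (1 - exp(-2*1/3 t)) / (2 * 1/3) = 6 - 6*exp(-2*t/3).
As t -> infinity, exp(-2*1/3 t) -> 0, so the stationary variance is sigma^2 / (2 theta) = 6.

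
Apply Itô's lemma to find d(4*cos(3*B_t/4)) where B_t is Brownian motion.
d(4*cos(3*B_t/4)) = (-9*cos(3*B_t/4)/8) dt + (-3*sin(3*B_t/4)) dB_t

Itô's formula for f(B_t) gives d f(B_t) = f'(B_t) dB_t + (1/2) f''(B_t) dt. Compute derivatives of f(x) = 4*cos(3*x/4):
  f'(x)  = -3*sin(3*x/4)
  f''(x) = -9*cos(3*x/4)/4
Substitute x = B_t and multiply the f'' term by 1/2:
  drift     = (1/2) * (-9*cos(3*x/4)/4) evaluated at B_t = -9*cos(3*B_t/4)/8
  diffusion = (-3*sin(3*x/4)) evaluated at B_t = -3*sin(3*B_t/4)
Therefore d(4*cos(3*B_t/4)) = (-9*cos(3*B_t/4)/8) dt + (-3*sin(3*B_t/4)) dB_t.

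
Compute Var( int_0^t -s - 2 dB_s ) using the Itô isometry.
Var = t*(t^2 + 6*t + 12)/3

The Itô integral of a deterministic integrand f(s) has mean 0 because each increment f(s) * (B_{s+ds} - B_s) has mean 0. By the Itô isometry:
  Var( int_0^t f(s) dB_s ) = E[ (int_0^t f(s) dB_s)^2 ] = int_0^t f(s)^2 ds.
Here f(s) = -s - 2, so f(s)^2 = (s + 2)^2. Integrate:
  int_0^t ((s + 2)^2) ds = t*(t^2 + 6*t + 12)/3.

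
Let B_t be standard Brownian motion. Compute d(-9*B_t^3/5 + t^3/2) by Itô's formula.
d(-9*B_t^3/5 + t^3/2) = (-27*B_t/5 + 3*t^2/2) dt + (-27*B_t^2/5) dB_t

Itô's formula for f(t, x): d f(t, B_t) = (f_t + (1/2) f_xx) dt + f_x dB_t. Compute partials of f(t, x) = t^3/2 - 9*x^3/5:
  f_t(t,x)  = 3*t^2/2
  f_x(t,x)  = -27*x^2/5
  f_xx(t,x) = -54*x/5
Assemble drift = f_t + (1/2) f_xx = 3*t^2/2 - 27*x/5 and diffusion = f_x = -27*x^2/5. Substituting x = B_t:
  d(-9*B_t^3/5 + t^3/2) = (-27*B_t/5 + 3*t^2/2) dt + (-27*B_t^2/5) dB_t.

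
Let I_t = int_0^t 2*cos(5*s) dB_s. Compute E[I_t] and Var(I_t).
E[I_t] = 0; Var(I_t) = 2*t + sin(10*t)/5

The Itô integral of a deterministic integrand f(s) has mean 0 because each increment f(s) * (B_{s+ds} - B_s) has mean 0. By the Itô isometry:
  Var( int_0^t f(s) dB_s ) = E[ (int_0^t f(s) dB_s)^2 ] = int_0^t f(s)^2 ds.
Here f(s) = 2*cos(5*s), so f(s)^2 = 4*cos(5*s)^2. Integrate:
  int_0^t (4*cos(5*s)^2) ds = 2*t + sin(10*t)/5.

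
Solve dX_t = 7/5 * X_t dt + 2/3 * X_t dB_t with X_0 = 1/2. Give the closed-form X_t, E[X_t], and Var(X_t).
X_t = 1/2 * exp((53/45) t + (2/3) B_t); E[X_t] = exp(7*t/5)/2; Var(X_t) = (exp(4*t/9) - 1)*exp(14*t/5)/4

For GBM dX = mu X dt + sigma X dB with X_0 = x_0, apply Itô to Y = log X: dY = (mu - sigma^2/2) dt + sigma dB, so Y_t = log(x_0) + (mu - sigma^2/2) t + sigma B_t and hence X_t = x_0 * exp((mu - sigma^2/2) t + sigma B_t).
With mu = 7/5, sigma = 2/3, x_0 = 1/2, this gives:
  X_t = 1/2 * exp((53/45) * t + (2/3) * B_t).
Since sigma*B_t ~ Normal(0, sigma^2 t), E[exp(sigma*B_t)] = exp(sigma^2 t / 2); so E[X_t] = x_0 * exp((mu - sigma^2/2) t) * exp(sigma^2 t / 2) = x_0 * exp(mu t) = exp(7*t/5)/2.
Var(X_t) = E[X_t^2] - (E[X_t])^2 = x_0^2 * exp(2 mu t) * (exp(sigma^2 t) - 1) = (exp(4*t/9) - 1)*exp(14*t/5)/4.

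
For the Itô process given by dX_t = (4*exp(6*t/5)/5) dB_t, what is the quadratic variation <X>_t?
<X>_t = 4*exp(12*t/5)/15 - 4/15

For an Itô process dX_t = a(t) dt + b(t) dB_t, the quadratic variation is <X>_t = int_0^t b(s)^2 ds (the drift term does not contribute). Here b(s) = 4*exp(6*s/5)/5, so
  b(s)^2 = 16*exp(12*s/5)/25.
Integrating from 0 to t:
  <X>_t = int_0^t (16*exp(12*s/5)/25) ds = 4*exp(12*t/5)/15 - 4/15.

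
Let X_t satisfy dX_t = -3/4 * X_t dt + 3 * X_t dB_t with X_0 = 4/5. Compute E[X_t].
E[X_t] = 4*exp(-3*t/4)/5

For GBM dX = mu X dt + sigma X dB with X_0 = x_0, apply Itô to Y = log X: dY = (mu - sigma^2/2) dt + sigma dB, so Y_t = log(x_0) + (mu - sigma^2/2) t + sigma B_t and hence X_t = x_0 * exp((mu - sigma^2/2) t + sigma B_t).
With mu = -3/4, sigma = 3, x_0 = 4/5, this gives:
  X_t = 4/5 * exp((-21/4) * t + (3) * B_t).
Since sigma*B_t ~ Normal(0, sigma^2 t), E[exp(sigma*B_t)] = exp(sigma^2 t / 2); so E[X_t] = x_0 * exp((mu - sigma^2/2) t) * exp(sigma^2 t / 2) = x_0 * exp(mu t) = 4*exp(-3*t/4)/5.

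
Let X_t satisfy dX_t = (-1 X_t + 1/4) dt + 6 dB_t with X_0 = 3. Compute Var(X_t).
Var(X_t) = 18 - 18*exp(-2*t)

The variance V(t) = Var(X_t) satisfies V'(t) = 2 a V(t) + c^2 with V(0) = 0 (drift coefficient is linear in X, diffusion is constant). With a = -1, c = 6, the solution is
  V(t) = (c^2 / (2 a)) * (exp(2 a t) - 1)
       = (6^2 / (2*(-1))) * (exp((-2) t) - 1)
       = 18 - 18*exp(-2*t).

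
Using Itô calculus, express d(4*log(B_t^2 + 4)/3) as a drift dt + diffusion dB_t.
d(4*log(B_t^2 + 4)/3) = (4*(4 - B_t^2)/(3*(B_t^2 + 4)^2)) dt + (8*B_t/(3*(B_t^2 + 4))) dB_t

Itô's formula for f(B_t) gives d f(B_t) = f'(B_t) dB_t + (1/2) f''(B_t) dt. Compute derivatives of f(x) = 4*log(x^2 + 4)/3:
  f'(x)  = 8*x/(3*(x^2 + 4))
  f''(x) = 8*(4 - x^2)/(3*(x^2 + 4)^2)
Substitute x = B_t and multiply the f'' term by 1/2:
  drift     = (1/2) * (8*(4 - x^2)/(3*(x^2 + 4)^2)) evaluated at B_t = 4*(4 - B_t^2)/(3*(B_t^2 + 4)^2)
  diffusion = (8*x/(3*(x^2 + 4))) evaluated at B_t = 8*B_t/(3*(B_t^2 + 4))
Therefore d(4*log(B_t^2 + 4)/3) = (4*(4 - B_t^2)/(3*(B_t^2 + 4)^2)) dt + (8*B_t/(3*(B_t^2 + 4))) dB_t.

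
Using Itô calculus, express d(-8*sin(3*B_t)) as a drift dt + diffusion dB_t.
d(-8*sin(3*B_t)) = (36*sin(3*B_t)) dt + (-24*cos(3*B_t)) dB_t

Itô's formula for f(B_t) gives d f(B_t) = f'(B_t) dB_t + (1/2) f''(B_t) dt. Compute derivatives of f(x) = -8*sin(3*x):
  f'(x)  = -24*cos(3*x)
  f''(x) = 72*sin(3*x)
Substitute x = B_t and multiply the f'' term by 1/2:
  drift     = (1/2) * (72*sin(3*x)) evaluated at B_t = 36*sin(3*B_t)
  diffusion = (-24*cos(3*x)) evaluated at B_t = -24*cos(3*B_t)
Therefore d(-8*sin(3*B_t)) = (36*sin(3*B_t)) dt + (-24*cos(3*B_t)) dB_t.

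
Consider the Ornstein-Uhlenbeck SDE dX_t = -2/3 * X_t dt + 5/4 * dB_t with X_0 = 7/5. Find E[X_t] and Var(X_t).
E[X_t] = 7*exp(-2*t/3)/5; Var(X_t) = 75/64 - 75*exp(-4*t/3)/64

The OU SDE dX = -theta X dt + sigma dB admits the integrating factor exp(theta t): d(exp(theta t) X_t) = sigma exp(theta t) dB_t. Integrating from 0 to t:
  X_t = x_0 * exp(-theta t) + sigma * int_0^t exp(-theta (t-s)) dB_s.
The Itô integral has mean 0 and (by the Itô isometry) variance sigma^2 * int_0^t exp(-2 theta (t - s)) ds = sigma^2 * (1 - exp(-2 theta t)) / (2 theta).
With theta = 2/3, sigma = 5/4, x_0 = 7/5:
  E[X_t] = 7/5 * exp(-2/3 t) = 7*exp(-2*t/3)/5
  Var(X_t) = (5/4)^2 * (1 - exp(-2*2/3 t)) / (2 * 2/3) = 75/64 - 75*exp(-4*t/3)/64.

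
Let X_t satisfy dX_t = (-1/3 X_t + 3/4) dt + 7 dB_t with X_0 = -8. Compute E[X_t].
E[X_t] = 9/4 - 41*exp(-t/3)/4

Taking expectations and using E[dB_t] = 0, the mean m(t) = E[X_t] satisfies the ODE m'(t) = a m(t) + b with m(0) = x_0. With a = -1/3, b = 3/4, x_0 = -8, the solution is
  m(t) = x_0 * exp(a t) + (b/a) * (exp(a t) - 1)
       = (-8) * exp((-1/3) t) + ((3/4)/(-1/3)) * (exp((-1/3) t) - 1)
       = 9/4 - 41*exp(-t/3)/4.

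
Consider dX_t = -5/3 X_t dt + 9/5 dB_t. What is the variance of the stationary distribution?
lim Var(X_t) = 243/250

The OU SDE dX = -theta X dt + sigma dB admits the integrating factor exp(theta t): d(exp(theta t) X_t) = sigma exp(theta t) dB_t. Integrating from 0 to t gives X_t = x_0 * exp(-theta t) + sigma * int_0^t exp(-theta (t-s)) dB_s for any initial x_0. The Itô integral has variance (by the Itô isometry) sigma^2 * int_0^t exp(-2 theta (t - s)) ds = sigma^2 * (1 - exp(-2 theta t)) / (2 theta), independent of x_0.
With theta = 5/3, sigma = 9/5:
  Var(X_t) = (9/5)^2 * (1 - exp(-2*5/3 t)) / (2 * 5/3) = 243/250 - 243*exp(-10*t/3)/250.
As t -> infinity, exp(-2*5/3 t) -> 0, so the stationary variance is sigma^2 / (2 theta) = 243/250.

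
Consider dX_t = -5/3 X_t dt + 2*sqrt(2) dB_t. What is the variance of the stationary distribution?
lim Var(X_t) = 12/5

The OU SDE dX = -theta X dt + sigma dB admits the integrating factor exp(theta t): d(exp(theta t) X_t) = sigma exp(theta t) dB_t. Integrating from 0 to t gives X_t = x_0 * exp(-theta t) + sigma * int_0^t exp(-theta (t-s)) dB_s for any initial x_0. The Itô integral has variance (by the Itô isometry) sigma^2 * int_0^t exp(-2 theta (t - s)) ds = sigma^2 * (1 - exp(-2 theta t)) / (2 theta), independent of x_0.
With theta = 5/3, sigma = 2*sqrt(2):
  Var(X_t) = (2*sqrt(2))^2 * (1 - exp(-2*5/3 t)) / (2 * 5/3) = 12/5 - 12*exp(-10*t/3)/5.
As t -> infinity, exp(-2*5/3 t) -> 0, so the stationary variance is sigma^2 / (2 theta) = 12/5.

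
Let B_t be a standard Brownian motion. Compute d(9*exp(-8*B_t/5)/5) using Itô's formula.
d(9*exp(-8*B_t/5)/5) = (288*exp(-8*B_t/5)/125) dt + (-72*exp(-8*B_t/5)/25) dB_t

Itô's formula for f(B_t) gives d f(B_t) = f'(B_t) dB_t + (1/2) f''(B_t) dt. Compute derivatives of f(x) = 9*exp(-8*x/5)/5:
  f'(x)  = -72*exp(-8*x/5)/25
  f''(x) = 576*exp(-8*x/5)/125
Substitute x = B_t and multiply the f'' term by 1/2:
  drift     = (1/2) * (576*exp(-8*x/5)/125) evaluated at B_t = 288*exp(-8*B_t/5)/125
  diffusion = (-72*exp(-8*x/5)/25) evaluated at B_t = -72*exp(-8*B_t/5)/25
Therefore d(9*exp(-8*B_t/5)/5) = (288*exp(-8*B_t/5)/125) dt + (-72*exp(-8*B_t/5)/25) dB_t.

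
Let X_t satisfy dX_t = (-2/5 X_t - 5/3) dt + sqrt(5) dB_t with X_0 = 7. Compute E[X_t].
E[X_t] = -25/6 + 67*exp(-2*t/5)/6

Taking expectations and using E[dB_t] = 0, the mean m(t) = E[X_t] satisfies the ODE m'(t) = a m(t) + b with m(0) = x_0. With a = -2/5, b = -5/3, x_0 = 7, the solution is
  m(t) = x_0 * exp(a t) + (b/a) * (exp(a t) - 1)
       = 7 * exp((-2/5) t) + ((-5/3)/(-2/5)) * (exp((-2/5) t) - 1)
       = -25/6 + 67*exp(-2*t/5)/6.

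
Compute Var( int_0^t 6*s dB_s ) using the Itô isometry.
Var = 12*t^3

The Itô integral of a deterministic integrand f(s) has mean 0 because each increment f(s) * (B_{s+ds} - B_s) has mean 0. By the Itô isometry:
  Var( int_0^t f(s) dB_s ) = E[ (int_0^t f(s) dB_s)^2 ] = int_0^t f(s)^2 ds.
Here f(s) = 6*s, so f(s)^2 = 36*s^2. Integrate:
  int_0^t (36*s^2) ds = 12*t^3.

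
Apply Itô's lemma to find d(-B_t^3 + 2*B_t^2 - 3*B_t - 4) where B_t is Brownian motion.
d(-B_t^3 + 2*B_t^2 - 3*B_t - 4) = (2 - 3*B_t) dt + (-3*B_t^2 + 4*B_t - 3) dB_t

Itô's formula for f(B_t) gives d f(B_t) = f'(B_t) dB_t + (1/2) f''(B_t) dt. Compute derivatives of f(x) = -x^3 + 2*x^2 - 3*x - 4:
  f'(x)  = -3*x^2 + 4*x - 3
  f''(x) = 4 - 6*x
Substitute x = B_t and multiply the f'' term by 1/2:
  drift     = (1/2) * (4 - 6*x) evaluated at B_t = 2 - 3*B_t
  diffusion = (-3*x^2 + 4*x - 3) evaluated at B_t = -3*B_t^2 + 4*B_t - 3
Therefore d(-B_t^3 + 2*B_t^2 - 3*B_t - 4) = (2 - 3*B_t) dt + (-3*B_t^2 + 4*B_t - 3) dB_t.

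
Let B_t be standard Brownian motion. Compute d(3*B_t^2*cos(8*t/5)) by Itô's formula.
d(3*B_t^2*cos(8*t/5)) = (-24*B_t^2*sin(8*t/5)/5 + 3*cos(8*t/5)) dt + (6*B_t*cos(8*t/5)) dB_t

Itô's formula for f(t, x): d f(t, B_t) = (f_t + (1/2) f_xx) dt + f_x dB_t. Compute partials of f(t, x) = 3*x^2*cos(8*t/5):
  f_t(t,x)  = -24*x^2*sin(8*t/5)/5
  f_x(t,x)  = 6*x*cos(8*t/5)
  f_xx(t,x) = 6*cos(8*t/5)
Assemble drift = f_t + (1/2) f_xx = -24*x^2*sin(8*t/5)/5 + 3*cos(8*t/5) and diffusion = f_x = 6*x*cos(8*t/5). Substituting x = B_t:
  d(3*B_t^2*cos(8*t/5)) = (-24*B_t^2*sin(8*t/5)/5 + 3*cos(8*t/5)) dt + (6*B_t*cos(8*t/5)) dB_t.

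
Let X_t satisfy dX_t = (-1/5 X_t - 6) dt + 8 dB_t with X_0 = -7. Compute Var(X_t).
Var(X_t) = 160 - 160*exp(-2*t/5)

The variance V(t) = Var(X_t) satisfies V'(t) = 2 a V(t) + c^2 with V(0) = 0 (drift coefficient is linear in X, diffusion is constant). With a = -1/5, c = 8, the solution is
  V(t) = (c^2 / (2 a)) * (exp(2 a t) - 1)
       = (8^2 / (2*(-1/5))) * (exp((-2/5) t) - 1)
       = 160 - 160*exp(-2*t/5).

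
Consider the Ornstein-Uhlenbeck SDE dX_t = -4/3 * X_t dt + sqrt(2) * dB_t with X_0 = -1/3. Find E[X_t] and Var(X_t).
E[X_t] = -exp(-4*t/3)/3; Var(X_t) = 3/4 - 3*exp(-8*t/3)/4

The OU SDE dX = -theta X dt + sigma dB admits the integrating factor exp(theta t): d(exp(theta t) X_t) = sigma exp(theta t) dB_t. Integrating from 0 to t:
  X_t = x_0 * exp(-theta t) + sigma * int_0^t exp(-theta (t-s)) dB_s.
The Itô integral has mean 0 and (by the Itô isometry) variance sigma^2 * int_0^t exp(-2 theta (t - s)) ds = sigma^2 * (1 - exp(-2 theta t)) / (2 theta).
With theta = 4/3, sigma = sqrt(2), x_0 = -1/3:
  E[X_t] = -1/3 * exp(-4/3 t) = -exp(-4*t/3)/3
  Var(X_t) = (sqrt(2))^2 * (1 - exp(-2*4/3 t)) / (2 * 4/3) = 3/4 - 3*exp(-8*t/3)/4.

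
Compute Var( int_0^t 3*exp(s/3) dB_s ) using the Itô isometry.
Var = 27*exp(2*t/3)/2 - 27/2

The Itô integral of a deterministic integrand f(s) has mean 0 because each increment f(s) * (B_{s+ds} - B_s) has mean 0. By the Itô isometry:
  Var( int_0^t f(s) dB_s ) = E[ (int_0^t f(s) dB_s)^2 ] = int_0^t f(s)^2 ds.
Here f(s) = 3*exp(s/3), so f(s)^2 = 9*exp(2*s/3). Integrate:
  int_0^t (9*exp(2*s/3)) ds = 27*exp(2*t/3)/2 - 27/2.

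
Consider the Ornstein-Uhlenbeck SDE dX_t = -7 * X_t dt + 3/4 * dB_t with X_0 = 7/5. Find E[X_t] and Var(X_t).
E[X_t] = 7*exp(-7*t)/5; Var(X_t) = 9/224 - 9*exp(-14*t)/224

The OU SDE dX = -theta X dt + sigma dB admits the integrating factor exp(theta t): d(exp(theta t) X_t) = sigma exp(theta t) dB_t. Integrating from 0 to t:
  X_t = x_0 * exp(-theta t) + sigma * int_0^t exp(-theta (t-s)) dB_s.
The Itô integral has mean 0 and (by the Itô isometry) variance sigma^2 * int_0^t exp(-2 theta (t - s)) ds = sigma^2 * (1 - exp(-2 theta t)) / (2 theta).
With theta = 7, sigma = 3/4, x_0 = 7/5:
  E[X_t] = 7/5 * exp(-7 t) = 7*exp(-7*t)/5
  Var(X_t) = (3/4)^2 * (1 - exp(-2*7 t)) / (2 * 7) = 9/224 - 9*exp(-14*t)/224.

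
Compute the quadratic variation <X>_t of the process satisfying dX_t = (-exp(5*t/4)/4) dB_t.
<X>_t = exp(5*t/2)/40 - 1/40

For an Itô process dX_t = a(t) dt + b(t) dB_t, the quadratic variation is <X>_t = int_0^t b(s)^2 ds (the drift term does not contribute). Here b(s) = -exp(5*s/4)/4, so
  b(s)^2 = exp(5*s/2)/16.
Integrating from 0 to t:
  <X>_t = int_0^t (exp(5*s/2)/16) ds = exp(5*t/2)/40 - 1/40.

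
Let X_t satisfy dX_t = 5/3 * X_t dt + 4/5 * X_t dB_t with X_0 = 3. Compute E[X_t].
E[X_t] = 3*exp(5*t/3)

For GBM dX = mu X dt + sigma X dB with X_0 = x_0, apply Itô to Y = log X: dY = (mu - sigma^2/2) dt + sigma dB, so Y_t = log(x_0) + (mu - sigma^2/2) t + sigma B_t and hence X_t = x_0 * exp((mu - sigma^2/2) t + sigma B_t).
With mu = 5/3, sigma = 4/5, x_0 = 3, this gives:
  X_t = 3 * exp((101/75) * t + (4/5) * B_t).
Since sigma*B_t ~ Normal(0, sigma^2 t), E[exp(sigma*B_t)] = exp(sigma^2 t / 2); so E[X_t] = x_0 * exp((mu - sigma^2/2) t) * exp(sigma^2 t / 2) = x_0 * exp(mu t) = 3*exp(5*t/3).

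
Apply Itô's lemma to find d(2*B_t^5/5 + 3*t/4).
d(2*B_t^5/5 + 3*t/4) = (4*B_t^3 + 3/4) dt + (2*B_t^4) dB_t

Itô's formula for f(t, x): d f(t, B_t) = (f_t + (1/2) f_xx) dt + f_x dB_t. Compute partials of f(t, x) = 3*t/4 + 2*x^5/5:
  f_t(t,x)  = 3/4
  f_x(t,x)  = 2*x^4
  f_xx(t,x) = 8*x^3
Assemble drift = f_t + (1/2) f_xx = 4*x^3 + 3/4 and diffusion = f_x = 2*x^4. Substituting x = B_t:
  d(2*B_t^5/5 + 3*t/4) = (4*B_t^3 + 3/4) dt + (2*B_t^4) dB_t.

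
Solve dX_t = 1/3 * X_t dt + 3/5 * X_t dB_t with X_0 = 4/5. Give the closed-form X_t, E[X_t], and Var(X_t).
X_t = 4/5 * exp((23/150) t + (3/5) B_t); E[X_t] = 4*exp(t/3)/5; Var(X_t) = 16*(exp(9*t/25) - 1)*exp(2*t/3)/25

For GBM dX = mu X dt + sigma X dB with X_0 = x_0, apply Itô to Y = log X: dY = (mu - sigma^2/2) dt + sigma dB, so Y_t = log(x_0) + (mu - sigma^2/2) t + sigma B_t and hence X_t = x_0 * exp((mu - sigma^2/2) t + sigma B_t).
With mu = 1/3, sigma = 3/5, x_0 = 4/5, this gives:
  X_t = 4/5 * exp((23/150) * t + (3/5) * B_t).
Since sigma*B_t ~ Normal(0, sigma^2 t), E[exp(sigma*B_t)] = exp(sigma^2 t / 2); so E[X_t] = x_0 * exp((mu - sigma^2/2) t) * exp(sigma^2 t / 2) = x_0 * exp(mu t) = 4*exp(t/3)/5.
Var(X_t) = E[X_t^2] - (E[X_t])^2 = x_0^2 * exp(2 mu t) * (exp(sigma^2 t) - 1) = 16*(exp(9*t/25) - 1)*exp(2*t/3)/25.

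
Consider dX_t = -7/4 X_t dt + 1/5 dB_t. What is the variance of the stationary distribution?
lim Var(X_t) = 2/175

The OU SDE dX = -theta X dt + sigma dB admits the integrating factor exp(theta t): d(exp(theta t) X_t) = sigma exp(theta t) dB_t. Integrating from 0 to t gives X_t = x_0 * exp(-theta t) + sigma * int_0^t exp(-theta (t-s)) dB_s for any initial x_0. The Itô integral has variance (by the Itô isometry) sigma^2 * int_0^t exp(-2 theta (t - s)) ds = sigma^2 * (1 - exp(-2 theta t)) / (2 theta), independent of x_0.
With theta = 7/4, sigma = 1/5:
  Var(X_t) = (1/5)^2 * (1 - exp(-2*7/4 t)) / (2 * 7/4) = 2/175 - 2*exp(-7*t/2)/175.
As t -> infinity, exp(-2*7/4 t) -> 0, so the stationary variance is sigma^2 / (2 theta) = 2/175.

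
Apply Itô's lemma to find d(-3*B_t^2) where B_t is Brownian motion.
d(-3*B_t^2) = (-3) dt + (-6*B_t) dB_t

Itô's formula for f(B_t) gives d f(B_t) = f'(B_t) dB_t + (1/2) f''(B_t) dt. Compute derivatives of f(x) = -3*x^2:
  f'(x)  = -6*x
  f''(x) = -6
Substitute x = B_t and multiply the f'' term by 1/2:
  drift     = (1/2) * (-6) evaluated at B_t = -3
  diffusion = (-6*x) evaluated at B_t = -6*B_t
Therefore d(-3*B_t^2) = (-3) dt + (-6*B_t) dB_t.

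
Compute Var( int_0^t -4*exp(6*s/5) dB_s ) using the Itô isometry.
Var = 20*exp(12*t/5)/3 - 20/3

The Itô integral of a deterministic integrand f(s) has mean 0 because each increment f(s) * (B_{s+ds} - B_s) has mean 0. By the Itô isometry:
  Var( int_0^t f(s) dB_s ) = E[ (int_0^t f(s) dB_s)^2 ] = int_0^t f(s)^2 ds.
Here f(s) = -4*exp(6*s/5), so f(s)^2 = 16*exp(12*s/5). Integrate:
  int_0^t (16*exp(12*s/5)) ds = 20*exp(12*t/5)/3 - 20/3.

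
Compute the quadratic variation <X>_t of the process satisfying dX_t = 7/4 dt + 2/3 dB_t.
<X>_t = 4*t/9

For an Itô process dX_t = a(t) dt + b(t) dB_t, the quadratic variation is <X>_t = int_0^t b(s)^2 ds (the drift term does not contribute). Here b(s) = 2/3, so
  b(s)^2 = 4/9.
Integrating from 0 to t:
  <X>_t = int_0^t (4/9) ds = 4*t/9.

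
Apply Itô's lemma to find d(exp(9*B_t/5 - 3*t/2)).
d(exp(9*B_t/5 - 3*t/2)) = (3*exp(9*B_t/5 - 3*t/2)/25) dt + (9*exp(9*B_t/5 - 3*t/2)/5) dB_t

Itô's formula for f(t, x): d f(t, B_t) = (f_t + (1/2) f_xx) dt + f_x dB_t. Compute partials of f(t, x) = exp(-3*t/2 + 9*x/5):
  f_t(t,x)  = -3*exp(-3*t/2 + 9*x/5)/2
  f_x(t,x)  = 9*exp(-3*t/2 + 9*x/5)/5
  f_xx(t,x) = 81*exp(-3*t/2 + 9*x/5)/25
Assemble drift = f_t + (1/2) f_xx = 3*exp(-3*t/2 + 9*x/5)/25 and diffusion = f_x = 9*exp(-3*t/2 + 9*x/5)/5. Substituting x = B_t:
  d(exp(9*B_t/5 - 3*t/2)) = (3*exp(9*B_t/5 - 3*t/2)/25) dt + (9*exp(9*B_t/5 - 3*t/2)/5) dB_t.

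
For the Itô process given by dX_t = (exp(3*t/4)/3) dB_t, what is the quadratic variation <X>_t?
<X>_t = 2*exp(3*t/2)/27 - 2/27

For an Itô process dX_t = a(t) dt + b(t) dB_t, the quadratic variation is <X>_t = int_0^t b(s)^2 ds (the drift term does not contribute). Here b(s) = exp(3*s/4)/3, so
  b(s)^2 = exp(3*s/2)/9.
Integrating from 0 to t:
  <X>_t = int_0^t (exp(3*s/2)/9) ds = 2*exp(3*t/2)/27 - 2/27.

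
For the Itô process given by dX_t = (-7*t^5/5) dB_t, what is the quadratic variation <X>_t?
<X>_t = 49*t^11/275

For an Itô process dX_t = a(t) dt + b(t) dB_t, the quadratic variation is <X>_t = int_0^t b(s)^2 ds (the drift term does not contribute). Here b(s) = -7*s^5/5, so
  b(s)^2 = 49*s^10/25.
Integrating from 0 to t:
  <X>_t = int_0^t (49*s^10/25) ds = 49*t^11/275.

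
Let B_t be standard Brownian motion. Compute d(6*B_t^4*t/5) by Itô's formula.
d(6*B_t^4*t/5) = (6*B_t^2*(B_t^2 + 6*t)/5) dt + (24*B_t^3*t/5) dB_t

Itô's formula for f(t, x): d f(t, B_t) = (f_t + (1/2) f_xx) dt + f_x dB_t. Compute partials of f(t, x) = 6*t*x^4/5:
  f_t(t,x)  = 6*x^4/5
  f_x(t,x)  = 24*t*x^3/5
  f_xx(t,x) = 72*t*x^2/5
Assemble drift = f_t + (1/2) f_xx = 6*x^2*(6*t + x^2)/5 and diffusion = f_x = 24*t*x^3/5. Substituting x = B_t:
  d(6*B_t^4*t/5) = (6*B_t^2*(B_t^2 + 6*t)/5) dt + (24*B_t^3*t/5) dB_t.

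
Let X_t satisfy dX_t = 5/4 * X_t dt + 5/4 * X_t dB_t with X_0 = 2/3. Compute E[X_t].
E[X_t] = 2*exp(5*t/4)/3

For GBM dX = mu X dt + sigma X dB with X_0 = x_0, apply Itô to Y = log X: dY = (mu - sigma^2/2) dt + sigma dB, so Y_t = log(x_0) + (mu - sigma^2/2) t + sigma B_t and hence X_t = x_0 * exp((mu - sigma^2/2) t + sigma B_t).
With mu = 5/4, sigma = 5/4, x_0 = 2/3, this gives:
  X_t = 2/3 * exp((15/32) * t + (5/4) * B_t).
Since sigma*B_t ~ Normal(0, sigma^2 t), E[exp(sigma*B_t)] = exp(sigma^2 t / 2); so E[X_t] = x_0 * exp((mu - sigma^2/2) t) * exp(sigma^2 t / 2) = x_0 * exp(mu t) = 2*exp(5*t/4)/3.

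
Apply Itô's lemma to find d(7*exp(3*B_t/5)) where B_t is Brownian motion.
d(7*exp(3*B_t/5)) = (63*exp(3*B_t/5)/50) dt + (21*exp(3*B_t/5)/5) dB_t

Itô's formula for f(B_t) gives d f(B_t) = f'(B_t) dB_t + (1/2) f''(B_t) dt. Compute derivatives of f(x) = 7*exp(3*x/5):
  f'(x)  = 21*exp(3*x/5)/5
  f''(x) = 63*exp(3*x/5)/25
Substitute x = B_t and multiply the f'' term by 1/2:
  drift     = (1/2) * (63*exp(3*x/5)/25) evaluated at B_t = 63*exp(3*B_t/5)/50
  diffusion = (21*exp(3*x/5)/5) evaluated at B_t = 21*exp(3*B_t/5)/5
Therefore d(7*exp(3*B_t/5)) = (63*exp(3*B_t/5)/50) dt + (21*exp(3*B_t/5)/5) dB_t.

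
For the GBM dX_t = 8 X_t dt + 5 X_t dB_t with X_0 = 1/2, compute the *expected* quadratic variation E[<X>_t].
E[<X>_t] = 25*exp(41*t)/164 - 25/164

<X>_t = int_0^t (5 * X_s)^2 ds. Taking expectation inside the integral: E[<X>_t] = 5^2 * int_0^t E[X_s^2] ds. For GBM, E[X_s^2] = x_0^2 * exp((2 mu + sigma^2) s). Integrating:
  E[<X>_t] = 5^2 * (1/2)^2 * (exp((2*8 + 5^2) t) - 1) / (2*8 + 5^2)
           = 5^2 * (1/2)^2 * (exp(41 t) - 1) / 41 = 25*exp(41*t)/164 - 25/164.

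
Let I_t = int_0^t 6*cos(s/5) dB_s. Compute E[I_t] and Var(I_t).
E[I_t] = 0; Var(I_t) = 18*t + 45*sin(2*t/5)

The Itô integral of a deterministic integrand f(s) has mean 0 because each increment f(s) * (B_{s+ds} - B_s) has mean 0. By the Itô isometry:
  Var( int_0^t f(s) dB_s ) = E[ (int_0^t f(s) dB_s)^2 ] = int_0^t f(s)^2 ds.
Here f(s) = 6*cos(s/5), so f(s)^2 = 36*cos(s/5)^2. Integrate:
  int_0^t (36*cos(s/5)^2) ds = 18*t + 45*sin(2*t/5).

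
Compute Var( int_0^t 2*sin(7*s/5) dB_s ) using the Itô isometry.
Var = 2*t - 5*sin(14*t/5)/7

The Itô integral of a deterministic integrand f(s) has mean 0 because each increment f(s) * (B_{s+ds} - B_s) has mean 0. By the Itô isometry:
  Var( int_0^t f(s) dB_s ) = E[ (int_0^t f(s) dB_s)^2 ] = int_0^t f(s)^2 ds.
Here f(s) = 2*sin(7*s/5), so f(s)^2 = 4*sin(7*s/5)^2. Integrate:
  int_0^t (4*sin(7*s/5)^2) ds = 2*t - 5*sin(14*t/5)/7.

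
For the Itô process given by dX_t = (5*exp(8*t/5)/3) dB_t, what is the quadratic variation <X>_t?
<X>_t = 125*exp(16*t/5)/144 - 125/144

For an Itô process dX_t = a(t) dt + b(t) dB_t, the quadratic variation is <X>_t = int_0^t b(s)^2 ds (the drift term does not contribute). Here b(s) = 5*exp(8*s/5)/3, so
  b(s)^2 = 25*exp(16*s/5)/9.
Integrating from 0 to t:
  <X>_t = int_0^t (25*exp(16*s/5)/9) ds = 125*exp(16*t/5)/144 - 125/144.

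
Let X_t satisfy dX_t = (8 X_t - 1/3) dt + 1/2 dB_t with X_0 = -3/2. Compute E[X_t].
E[X_t] = 1/24 - 37*exp(8*t)/24

Taking expectations and using E[dB_t] = 0, the mean m(t) = E[X_t] satisfies the ODE m'(t) = a m(t) + b with m(0) = x_0. With a = 8, b = -1/3, x_0 = -3/2, the solution is
  m(t) = x_0 * exp(a t) + (b/a) * (exp(a t) - 1)
       = (-3/2) * exp(8 t) + ((-1/3)/8) * (exp(8 t) - 1)
       = 1/24 - 37*exp(8*t)/24.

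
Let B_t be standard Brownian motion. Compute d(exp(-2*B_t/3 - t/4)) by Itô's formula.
d(exp(-2*B_t/3 - t/4)) = (-exp(-2*B_t/3 - t/4)/36) dt + (-2*exp(-2*B_t/3 - t/4)/3) dB_t

Itô's formula for f(t, x): d f(t, B_t) = (f_t + (1/2) f_xx) dt + f_x dB_t. Compute partials of f(t, x) = exp(-t/4 - 2*x/3):
  f_t(t,x)  = -exp(-t/4 - 2*x/3)/4
  f_x(t,x)  = -2*exp(-t/4 - 2*x/3)/3
  f_xx(t,x) = 4*exp(-t/4 - 2*x/3)/9
Assemble drift = f_t + (1/2) f_xx = -exp(-t/4 - 2*x/3)/36 and diffusion = f_x = -2*exp(-t/4 - 2*x/3)/3. Substituting x = B_t:
  d(exp(-2*B_t/3 - t/4)) = (-exp(-2*B_t/3 - t/4)/36) dt + (-2*exp(-2*B_t/3 - t/4)/3) dB_t.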